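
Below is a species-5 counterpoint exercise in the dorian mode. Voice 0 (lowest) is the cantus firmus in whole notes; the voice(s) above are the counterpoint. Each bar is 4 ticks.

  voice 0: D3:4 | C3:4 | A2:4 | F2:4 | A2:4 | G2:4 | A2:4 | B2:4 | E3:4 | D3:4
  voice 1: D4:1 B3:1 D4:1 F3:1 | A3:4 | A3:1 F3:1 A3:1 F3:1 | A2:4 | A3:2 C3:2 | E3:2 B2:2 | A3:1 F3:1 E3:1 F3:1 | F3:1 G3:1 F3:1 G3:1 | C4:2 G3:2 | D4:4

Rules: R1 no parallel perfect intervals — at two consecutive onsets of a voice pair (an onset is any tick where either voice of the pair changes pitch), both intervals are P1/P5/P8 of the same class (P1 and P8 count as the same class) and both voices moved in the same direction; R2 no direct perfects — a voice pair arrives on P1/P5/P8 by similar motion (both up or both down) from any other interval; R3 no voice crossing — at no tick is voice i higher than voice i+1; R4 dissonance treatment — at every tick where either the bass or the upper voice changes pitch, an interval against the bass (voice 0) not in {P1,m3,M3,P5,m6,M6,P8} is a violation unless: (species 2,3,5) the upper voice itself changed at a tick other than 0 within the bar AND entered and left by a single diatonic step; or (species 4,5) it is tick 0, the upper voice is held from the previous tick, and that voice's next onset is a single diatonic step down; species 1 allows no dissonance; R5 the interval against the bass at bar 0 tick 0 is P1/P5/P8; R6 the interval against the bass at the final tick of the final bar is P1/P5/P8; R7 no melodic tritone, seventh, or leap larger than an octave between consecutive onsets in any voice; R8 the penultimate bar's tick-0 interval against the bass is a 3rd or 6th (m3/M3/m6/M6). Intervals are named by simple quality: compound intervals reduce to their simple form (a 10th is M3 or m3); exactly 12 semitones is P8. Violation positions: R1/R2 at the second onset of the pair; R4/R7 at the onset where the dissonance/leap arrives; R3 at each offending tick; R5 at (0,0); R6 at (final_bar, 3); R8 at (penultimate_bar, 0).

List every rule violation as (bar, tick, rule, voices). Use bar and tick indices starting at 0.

bar 0: v0=D3 v1=D4 downbeat P8
bar 1: v0=C3 v1=A3 downbeat M6
bar 2: v0=A2 v1=A3 downbeat P8
bar 3: v0=F2 v1=A2 downbeat M3
bar 4: v0=A2 v1=A3 downbeat P8
bar 5: v0=G2 v1=E3 downbeat M6
bar 6: v0=A2 v1=A3 downbeat P8
bar 7: v0=B2 v1=F3 downbeat TT
bar 8: v0=E3 v1=C4 downbeat m6
bar 9: v0=D3 v1=D4 downbeat P8
  -> R2 @ bar 4 tick 0 v(0, 1): F2/A2 M3 -> A2/A3 P8 similar
  -> R2 @ bar 6 tick 0 v(0, 1): G2/B2 M3 -> A2/A3 P8 similar
  -> R7 @ bar 6 tick 0 v(1,): B2->A3 leap 10st
  -> R4 @ bar 7 tick 0 v(0, 1): B2/F3 TT untreated

(4, 0, R2, (0, 1))
(6, 0, R2, (0, 1))
(6, 0, R7, (1,))
(7, 0, R4, (0, 1))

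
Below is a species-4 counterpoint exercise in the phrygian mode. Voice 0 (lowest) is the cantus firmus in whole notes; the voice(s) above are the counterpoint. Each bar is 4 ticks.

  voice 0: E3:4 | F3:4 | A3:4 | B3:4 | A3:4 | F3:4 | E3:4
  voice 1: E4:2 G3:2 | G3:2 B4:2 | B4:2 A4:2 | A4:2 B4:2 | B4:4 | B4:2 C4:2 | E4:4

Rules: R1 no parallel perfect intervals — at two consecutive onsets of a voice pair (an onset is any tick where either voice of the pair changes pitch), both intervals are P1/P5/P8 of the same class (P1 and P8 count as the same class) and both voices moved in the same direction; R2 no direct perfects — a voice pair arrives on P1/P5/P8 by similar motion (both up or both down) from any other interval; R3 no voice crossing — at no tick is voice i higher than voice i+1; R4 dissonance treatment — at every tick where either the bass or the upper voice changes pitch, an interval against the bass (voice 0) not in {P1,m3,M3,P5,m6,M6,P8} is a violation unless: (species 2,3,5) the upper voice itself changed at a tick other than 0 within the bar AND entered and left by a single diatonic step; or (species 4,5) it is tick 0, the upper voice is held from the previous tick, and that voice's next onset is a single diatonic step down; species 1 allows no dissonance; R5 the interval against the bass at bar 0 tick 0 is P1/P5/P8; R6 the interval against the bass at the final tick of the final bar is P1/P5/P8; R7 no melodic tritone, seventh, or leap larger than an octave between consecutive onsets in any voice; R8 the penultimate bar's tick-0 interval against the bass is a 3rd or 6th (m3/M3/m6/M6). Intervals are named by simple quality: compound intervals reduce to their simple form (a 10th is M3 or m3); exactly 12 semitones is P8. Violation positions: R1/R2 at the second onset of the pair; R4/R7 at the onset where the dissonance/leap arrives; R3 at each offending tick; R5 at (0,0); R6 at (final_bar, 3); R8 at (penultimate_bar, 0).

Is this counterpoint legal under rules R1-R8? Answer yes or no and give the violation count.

No (8 violations)

bar 0: v0=E3 v1=E4 (P8)
bar 1: v0=F3 v1=G3 (M2)
bar 2: v0=A3 v1=B4 (M2)
bar 3: v0=B3 v1=A4 (m7)
bar 4: v0=A3 v1=B4 (M2)
bar 5: v0=F3 v1=B4 (TT)
bar 6: v0=E3 v1=E4 (P8)
  R4 @ bar1.0: F3/G3 M2 untreated
  R4 @ bar1.2: F3/B4 TT untreated
  R7 @ bar1.2: G3->B4 leap 16st
  R4 @ bar3.0: B3/A4 m7 untreated
  R4 @ bar4.0: A3/B4 M2 untreated
  R4 @ bar5.0: F3/B4 TT untreated
  R8 @ bar5.0: penult TT not 3rd/6th
  R7 @ bar5.2: B4->C4 leap 11st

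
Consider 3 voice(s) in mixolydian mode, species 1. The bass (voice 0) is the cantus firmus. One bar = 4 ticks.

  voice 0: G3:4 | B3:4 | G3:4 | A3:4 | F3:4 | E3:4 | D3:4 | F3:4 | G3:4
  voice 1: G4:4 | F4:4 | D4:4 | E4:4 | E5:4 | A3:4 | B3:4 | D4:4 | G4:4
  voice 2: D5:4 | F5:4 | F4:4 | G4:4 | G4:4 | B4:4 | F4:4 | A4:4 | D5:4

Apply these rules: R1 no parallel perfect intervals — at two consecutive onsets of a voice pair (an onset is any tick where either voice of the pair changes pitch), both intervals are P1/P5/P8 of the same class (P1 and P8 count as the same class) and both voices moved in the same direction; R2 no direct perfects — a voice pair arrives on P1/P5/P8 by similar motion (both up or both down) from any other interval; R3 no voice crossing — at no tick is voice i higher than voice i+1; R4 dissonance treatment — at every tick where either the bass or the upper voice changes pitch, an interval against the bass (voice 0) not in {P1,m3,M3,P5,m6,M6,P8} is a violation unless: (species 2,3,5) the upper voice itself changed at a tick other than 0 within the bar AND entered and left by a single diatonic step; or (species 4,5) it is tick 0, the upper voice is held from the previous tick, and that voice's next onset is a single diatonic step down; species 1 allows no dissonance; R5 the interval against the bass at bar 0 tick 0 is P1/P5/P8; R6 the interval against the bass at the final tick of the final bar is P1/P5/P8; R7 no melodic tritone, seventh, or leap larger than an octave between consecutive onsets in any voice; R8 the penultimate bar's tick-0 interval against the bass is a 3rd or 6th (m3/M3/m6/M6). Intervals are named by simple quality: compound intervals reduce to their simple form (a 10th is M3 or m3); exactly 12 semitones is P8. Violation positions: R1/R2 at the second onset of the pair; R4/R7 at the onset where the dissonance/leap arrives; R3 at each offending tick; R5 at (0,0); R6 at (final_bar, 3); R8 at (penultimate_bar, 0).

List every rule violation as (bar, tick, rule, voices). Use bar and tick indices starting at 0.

bar 0: v0=G3 v1=G4 v2=D5 downbeat P5
bar 1: v0=B3 v1=F4 v2=F5 downbeat TT
bar 2: v0=G3 v1=D4 v2=F4 downbeat m7
bar 3: v0=A3 v1=E4 v2=G4 downbeat m7
bar 4: v0=F3 v1=E5 v2=G4 downbeat M2
bar 5: v0=E3 v1=A3 v2=B4 downbeat P5
bar 6: v0=D3 v1=B3 v2=F4 downbeat m3
bar 7: v0=F3 v1=D4 v2=A4 downbeat M3
bar 8: v0=G3 v1=G4 v2=D5 downbeat P5
  -> R4 @ bar 1 tick 0 v(0, 1): B3/F4 TT untreated
  -> R4 @ bar 1 tick 0 v(0, 2): B3/F5 TT untreated
  -> R2 @ bar 2 tick 0 v(0, 1): B3/F4 TT -> G3/D4 P5 similar
  -> R4 @ bar 2 tick 0 v(0, 2): G3/F4 m7 untreated
  -> R1 @ bar 3 tick 0 v(0, 1): G3/D4 P5 -> A3/E4 P5 similar
  -> R4 @ bar 3 tick 0 v(0, 2): A3/G4 m7 untreated
  -> R3 @ bar 4 tick 0 v(1, 2): E5 above G4
  -> R4 @ bar 4 tick 0 v(0, 1): F3/E5 M7 untreated
  -> R4 @ bar 4 tick 0 v(0, 2): F3/G4 M2 untreated
  -> R3 @ bar 4 tick 1 v(1, 2): E5 above G4
  -> R3 @ bar 4 tick 2 v(1, 2): E5 above G4
  -> R3 @ bar 4 tick 3 v(1, 2): E5 above G4
  -> R4 @ bar 5 tick 0 v(0, 1): E3/A3 P4 untreated
  -> R7 @ bar 5 tick 0 v(1,): E5->A3 leap 19st
  -> R7 @ bar 6 tick 0 v(2,): B4->F4 leap 6st
  -> R2 @ bar 7 tick 0 v(1, 2): B3/F4 TT -> D4/A4 P5 similar
  -> R1 @ bar 8 tick 0 v(1, 2): D4/A4 P5 -> G4/D5 P5 similar
  -> R2 @ bar 8 tick 0 v(0, 1): F3/D4 M6 -> G3/G4 P8 similar
  -> R2 @ bar 8 tick 0 v(0, 2): F3/A4 M3 -> G3/D5 P5 similar

(1, 0, R4, (0, 1))
(1, 0, R4, (0, 2))
(2, 0, R2, (0, 1))
(2, 0, R4, (0, 2))
(3, 0, R1, (0, 1))
(3, 0, R4, (0, 2))
(4, 0, R3, (1, 2))
(4, 0, R4, (0, 1))
(4, 0, R4, (0, 2))
(4, 1, R3, (1, 2))
(4, 2, R3, (1, 2))
(4, 3, R3, (1, 2))
(5, 0, R4, (0, 1))
(5, 0, R7, (1,))
(6, 0, R7, (2,))
(7, 0, R2, (1, 2))
(8, 0, R1, (1, 2))
(8, 0, R2, (0, 1))
(8, 0, R2, (0, 2))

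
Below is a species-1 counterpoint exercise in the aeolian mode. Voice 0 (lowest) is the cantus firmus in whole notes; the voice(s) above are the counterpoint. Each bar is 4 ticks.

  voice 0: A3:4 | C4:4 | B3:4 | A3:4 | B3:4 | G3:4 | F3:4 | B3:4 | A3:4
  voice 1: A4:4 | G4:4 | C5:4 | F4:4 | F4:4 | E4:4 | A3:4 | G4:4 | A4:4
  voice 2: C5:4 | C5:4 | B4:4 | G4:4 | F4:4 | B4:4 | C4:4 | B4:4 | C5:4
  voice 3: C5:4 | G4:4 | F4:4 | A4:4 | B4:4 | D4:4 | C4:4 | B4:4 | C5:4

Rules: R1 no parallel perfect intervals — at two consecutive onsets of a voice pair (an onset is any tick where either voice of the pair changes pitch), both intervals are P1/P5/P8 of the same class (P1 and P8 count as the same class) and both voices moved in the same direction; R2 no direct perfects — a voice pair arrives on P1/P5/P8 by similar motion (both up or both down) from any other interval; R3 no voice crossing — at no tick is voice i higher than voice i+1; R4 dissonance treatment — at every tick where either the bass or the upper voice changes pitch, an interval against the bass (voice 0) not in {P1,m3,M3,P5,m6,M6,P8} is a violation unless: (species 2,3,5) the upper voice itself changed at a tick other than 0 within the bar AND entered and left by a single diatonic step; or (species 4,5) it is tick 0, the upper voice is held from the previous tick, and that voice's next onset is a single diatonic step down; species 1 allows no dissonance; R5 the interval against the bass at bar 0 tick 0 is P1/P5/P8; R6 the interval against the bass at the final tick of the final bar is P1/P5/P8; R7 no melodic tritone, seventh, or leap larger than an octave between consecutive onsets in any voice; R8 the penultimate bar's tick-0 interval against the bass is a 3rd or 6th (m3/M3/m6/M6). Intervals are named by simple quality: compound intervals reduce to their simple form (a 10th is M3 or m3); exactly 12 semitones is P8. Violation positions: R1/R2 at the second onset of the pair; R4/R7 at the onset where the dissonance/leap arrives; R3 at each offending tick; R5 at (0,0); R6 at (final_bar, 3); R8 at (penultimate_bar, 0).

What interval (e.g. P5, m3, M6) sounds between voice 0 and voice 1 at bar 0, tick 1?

P8

voice 0=A3 voice 1=A4 -> P8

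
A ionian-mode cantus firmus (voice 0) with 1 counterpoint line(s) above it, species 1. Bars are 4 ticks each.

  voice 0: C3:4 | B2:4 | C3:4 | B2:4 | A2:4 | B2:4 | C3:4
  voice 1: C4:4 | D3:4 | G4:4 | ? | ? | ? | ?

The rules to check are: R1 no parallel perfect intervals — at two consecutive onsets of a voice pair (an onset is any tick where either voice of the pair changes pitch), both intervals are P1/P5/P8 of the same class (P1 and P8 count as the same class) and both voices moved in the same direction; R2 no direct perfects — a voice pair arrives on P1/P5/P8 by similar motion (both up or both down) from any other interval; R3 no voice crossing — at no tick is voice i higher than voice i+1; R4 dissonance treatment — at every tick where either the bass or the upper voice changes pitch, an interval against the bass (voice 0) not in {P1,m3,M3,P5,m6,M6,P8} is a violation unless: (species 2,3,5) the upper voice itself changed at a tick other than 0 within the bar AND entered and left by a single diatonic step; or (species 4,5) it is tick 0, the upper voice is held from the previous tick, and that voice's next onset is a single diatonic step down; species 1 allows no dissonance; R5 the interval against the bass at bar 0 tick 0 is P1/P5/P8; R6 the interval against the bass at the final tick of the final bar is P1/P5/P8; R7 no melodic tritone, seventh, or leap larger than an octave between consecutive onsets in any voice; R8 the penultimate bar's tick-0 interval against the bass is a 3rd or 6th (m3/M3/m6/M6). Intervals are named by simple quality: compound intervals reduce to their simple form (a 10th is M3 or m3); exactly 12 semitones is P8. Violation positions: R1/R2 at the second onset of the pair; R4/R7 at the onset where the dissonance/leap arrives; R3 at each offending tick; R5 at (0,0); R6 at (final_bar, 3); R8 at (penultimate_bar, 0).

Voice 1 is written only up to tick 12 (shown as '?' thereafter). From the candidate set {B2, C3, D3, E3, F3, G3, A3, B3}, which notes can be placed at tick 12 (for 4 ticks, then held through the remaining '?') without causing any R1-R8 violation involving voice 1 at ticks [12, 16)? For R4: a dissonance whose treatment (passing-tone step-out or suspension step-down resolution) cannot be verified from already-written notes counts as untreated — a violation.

B2: violates R2,R7
C3: violates R4,R7
D3: violates R7
E3: violates R4,R7
F3: violates R4,R7
G3: legal
A3: violates R4,R7
B3: violates R2

{G3}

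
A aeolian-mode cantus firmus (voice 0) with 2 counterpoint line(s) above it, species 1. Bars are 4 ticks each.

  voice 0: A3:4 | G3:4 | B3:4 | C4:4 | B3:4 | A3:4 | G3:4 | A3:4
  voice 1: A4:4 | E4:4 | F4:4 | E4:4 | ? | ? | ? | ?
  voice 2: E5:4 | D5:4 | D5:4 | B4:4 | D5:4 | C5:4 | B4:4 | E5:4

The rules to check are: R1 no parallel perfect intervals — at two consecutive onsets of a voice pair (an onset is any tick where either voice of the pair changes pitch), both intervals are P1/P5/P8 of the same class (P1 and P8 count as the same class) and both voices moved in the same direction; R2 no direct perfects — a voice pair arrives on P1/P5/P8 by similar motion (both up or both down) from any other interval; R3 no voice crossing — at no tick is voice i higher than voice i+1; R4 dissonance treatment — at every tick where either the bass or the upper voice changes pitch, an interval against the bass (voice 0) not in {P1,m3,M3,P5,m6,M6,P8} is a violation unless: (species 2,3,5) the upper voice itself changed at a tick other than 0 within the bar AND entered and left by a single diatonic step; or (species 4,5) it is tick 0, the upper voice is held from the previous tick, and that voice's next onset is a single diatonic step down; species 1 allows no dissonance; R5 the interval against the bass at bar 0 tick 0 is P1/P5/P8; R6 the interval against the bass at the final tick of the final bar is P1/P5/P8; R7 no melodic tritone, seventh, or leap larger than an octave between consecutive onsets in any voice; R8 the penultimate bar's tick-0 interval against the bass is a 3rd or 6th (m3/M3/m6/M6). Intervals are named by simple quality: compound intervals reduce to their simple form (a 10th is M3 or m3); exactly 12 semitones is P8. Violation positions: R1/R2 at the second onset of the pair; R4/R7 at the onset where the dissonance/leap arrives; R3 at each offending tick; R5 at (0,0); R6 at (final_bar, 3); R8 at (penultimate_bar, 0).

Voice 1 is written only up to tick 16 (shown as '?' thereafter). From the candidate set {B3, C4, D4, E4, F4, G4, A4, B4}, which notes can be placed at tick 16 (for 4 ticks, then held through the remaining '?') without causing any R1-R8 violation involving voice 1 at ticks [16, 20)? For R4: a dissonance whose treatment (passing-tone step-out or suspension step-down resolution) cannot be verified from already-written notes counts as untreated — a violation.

{B4, D4}

B3: violates R2
C4: violates R4
D4: legal
E4: violates R4
F4: violates R4
G4: violates R1
A4: violates R4
B4: legal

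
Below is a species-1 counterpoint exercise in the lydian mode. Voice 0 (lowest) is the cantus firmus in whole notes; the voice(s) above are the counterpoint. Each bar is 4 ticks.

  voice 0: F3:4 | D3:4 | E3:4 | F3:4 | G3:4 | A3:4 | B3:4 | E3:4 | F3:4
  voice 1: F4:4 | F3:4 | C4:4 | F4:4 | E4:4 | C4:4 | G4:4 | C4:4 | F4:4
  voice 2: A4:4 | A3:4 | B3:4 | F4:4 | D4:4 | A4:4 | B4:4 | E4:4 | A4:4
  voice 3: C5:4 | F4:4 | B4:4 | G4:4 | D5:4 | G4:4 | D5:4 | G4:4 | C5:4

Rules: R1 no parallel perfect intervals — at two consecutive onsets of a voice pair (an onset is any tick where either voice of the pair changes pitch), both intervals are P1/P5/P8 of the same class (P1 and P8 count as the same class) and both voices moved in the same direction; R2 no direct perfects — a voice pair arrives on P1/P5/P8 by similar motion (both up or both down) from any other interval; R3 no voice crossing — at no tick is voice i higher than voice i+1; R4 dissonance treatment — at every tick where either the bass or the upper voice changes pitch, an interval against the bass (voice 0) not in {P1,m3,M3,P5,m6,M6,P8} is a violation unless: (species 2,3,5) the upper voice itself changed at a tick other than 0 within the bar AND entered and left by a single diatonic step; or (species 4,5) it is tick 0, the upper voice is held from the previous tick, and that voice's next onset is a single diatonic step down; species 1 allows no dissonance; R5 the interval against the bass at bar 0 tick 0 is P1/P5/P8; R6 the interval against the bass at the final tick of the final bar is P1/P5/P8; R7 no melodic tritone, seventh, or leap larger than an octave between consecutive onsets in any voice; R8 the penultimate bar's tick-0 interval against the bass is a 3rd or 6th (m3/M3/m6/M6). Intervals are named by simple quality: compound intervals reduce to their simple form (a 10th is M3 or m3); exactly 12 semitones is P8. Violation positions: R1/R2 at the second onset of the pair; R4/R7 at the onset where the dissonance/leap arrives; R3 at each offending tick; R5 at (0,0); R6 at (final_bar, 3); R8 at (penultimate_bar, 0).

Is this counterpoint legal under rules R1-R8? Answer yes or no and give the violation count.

No (37 violations)

bar 0: v0=F3 v1=F4 v2=A4 v3=C5 (P5)
bar 1: v0=D3 v1=F3 v2=A3 v3=F4 (m3)
bar 2: v0=E3 v1=C4 v2=B3 v3=B4 (P5)
bar 3: v0=F3 v1=F4 v2=F4 v3=G4 (M2)
bar 4: v0=G3 v1=E4 v2=D4 v3=D5 (P5)
bar 5: v0=A3 v1=C4 v2=A4 v3=G4 (m7)
bar 6: v0=B3 v1=G4 v2=B4 v3=D5 (m3)
bar 7: v0=E3 v1=C4 v2=E4 v3=G4 (m3)
bar 8: v0=F3 v1=F4 v2=A4 v3=C5 (P5)
  R5 @ bar0.0: opens on M3
  R2 @ bar1.0: F3/A4 M3 -> D3/A3 P5 similar
  R2 @ bar1.0: F4/C5 P5 -> F3/F4 P8 similar
  R1 @ bar2.0: D3/A3 P5 -> E3/B3 P5 similar
  R2 @ bar2.0: D3/F4 m3 -> E3/B4 P5 similar
  R2 @ bar2.0: A3/F4 m6 -> B3/B4 P8 similar
  R3 @ bar2.0: C4 above B3
  R7 @ bar2.0: F4->B4 leap 6st
  R3 @ bar2.1: C4 above B3
  R3 @ bar2.2: C4 above B3
  R3 @ bar2.3: C4 above B3
  R2 @ bar3.0: E3/C4 m6 -> F3/F4 P8 similar
  R2 @ bar3.0: E3/B3 P5 -> F3/F4 P8 similar
  R2 @ bar3.0: C4/B3 m2 -> F4/F4 P1 similar
  R4 @ bar3.0: F3/G4 M2 untreated
  R7 @ bar3.0: B3->F4 leap 6st
  R2 @ bar4.0: F3/G4 M2 -> G3/D5 P5 similar
  R3 @ bar4.0: E4 above D4
  R3 @ bar4.1: E4 above D4
  R3 @ bar4.2: E4 above D4
  R3 @ bar4.3: E4 above D4
  R2 @ bar5.0: G3/D4 P5 -> A3/A4 P8 similar
  R2 @ bar5.0: E4/D5 m7 -> C4/G4 P5 similar
  R3 @ bar5.0: A4 above G4
  R4 @ bar5.0: A3/G4 m7 untreated
  R3 @ bar5.1: A4 above G4
  R3 @ bar5.2: A4 above G4
  R3 @ bar5.3: A4 above G4
  R1 @ bar6.0: A3/A4 P8 -> B3/B4 P8 similar
  R1 @ bar6.0: C4/G4 P5 -> G4/D5 P5 similar
  R1 @ bar7.0: B3/B4 P8 -> E3/E4 P8 similar
  R1 @ bar7.0: G4/D5 P5 -> C4/G4 P5 similar
  R8 @ bar7.0: penult P8 not 3rd/6th
  R1 @ bar8.0: C4/G4 P5 -> F4/C5 P5 similar
  R2 @ bar8.0: E3/C4 m6 -> F3/F4 P8 similar
  R2 @ bar8.0: E3/G4 m3 -> F3/C5 P5 similar
  R6 @ bar8.3: closes on M3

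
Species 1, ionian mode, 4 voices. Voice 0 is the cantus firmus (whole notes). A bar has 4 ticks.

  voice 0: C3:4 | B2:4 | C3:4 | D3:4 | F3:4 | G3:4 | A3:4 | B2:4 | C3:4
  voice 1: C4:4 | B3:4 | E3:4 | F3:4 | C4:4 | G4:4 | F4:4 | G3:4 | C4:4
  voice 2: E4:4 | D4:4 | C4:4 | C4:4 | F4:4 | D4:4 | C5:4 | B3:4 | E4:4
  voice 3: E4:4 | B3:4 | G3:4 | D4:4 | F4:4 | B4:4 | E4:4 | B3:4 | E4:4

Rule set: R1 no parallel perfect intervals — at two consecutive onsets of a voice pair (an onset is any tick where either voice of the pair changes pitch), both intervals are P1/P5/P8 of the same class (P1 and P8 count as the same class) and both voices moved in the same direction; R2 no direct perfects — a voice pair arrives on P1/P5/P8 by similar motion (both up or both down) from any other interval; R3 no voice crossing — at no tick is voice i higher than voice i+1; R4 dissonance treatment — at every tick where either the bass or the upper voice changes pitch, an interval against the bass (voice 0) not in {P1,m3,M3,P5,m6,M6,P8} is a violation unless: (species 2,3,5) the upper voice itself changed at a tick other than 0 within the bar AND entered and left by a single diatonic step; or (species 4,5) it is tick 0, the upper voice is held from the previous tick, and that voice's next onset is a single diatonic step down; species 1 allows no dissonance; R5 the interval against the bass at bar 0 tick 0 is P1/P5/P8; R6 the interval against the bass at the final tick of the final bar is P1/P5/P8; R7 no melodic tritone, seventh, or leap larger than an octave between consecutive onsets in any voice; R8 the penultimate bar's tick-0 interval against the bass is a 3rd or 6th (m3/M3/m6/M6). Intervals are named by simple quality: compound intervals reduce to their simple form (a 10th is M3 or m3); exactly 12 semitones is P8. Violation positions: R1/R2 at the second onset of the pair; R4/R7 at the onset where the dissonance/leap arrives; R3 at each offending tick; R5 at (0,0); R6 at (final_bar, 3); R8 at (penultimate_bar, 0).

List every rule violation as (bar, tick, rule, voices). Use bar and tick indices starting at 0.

bar 0: v0=C3 v1=C4 v2=E4 v3=E4 downbeat M3
bar 1: v0=B2 v1=B3 v2=D4 v3=B3 downbeat P8
bar 2: v0=C3 v1=E3 v2=C4 v3=G3 downbeat P5
bar 3: v0=D3 v1=F3 v2=C4 v3=D4 downbeat P8
bar 4: v0=F3 v1=C4 v2=F4 v3=F4 downbeat P8
bar 5: v0=G3 v1=G4 v2=D4 v3=B4 downbeat M3
bar 6: v0=A3 v1=F4 v2=C5 v3=E4 downbeat P5
bar 7: v0=B2 v1=G3 v2=B3 v3=B3 downbeat P8
bar 8: v0=C3 v1=C4 v2=E4 v3=E4 downbeat M3
  -> R5 @ bar 0 tick 0 v(0, 2): opens on M3
  -> R5 @ bar 0 tick 0 v(0, 3): opens on M3
  -> R1 @ bar 1 tick 0 v(0, 1): C3/C4 P8 -> B2/B3 P8 similar
  -> R2 @ bar 1 tick 0 v(0, 3): C3/E4 M3 -> B2/B3 P8 similar
  -> R2 @ bar 1 tick 0 v(1, 3): C4/E4 M3 -> B3/B3 P1 similar
  -> R3 @ bar 1 tick 0 v(2, 3): D4 above B3
  -> R3 @ bar 1 tick 1 v(2, 3): D4 above B3
  -> R3 @ bar 1 tick 2 v(2, 3): D4 above B3
  -> R3 @ bar 1 tick 3 v(2, 3): D4 above B3
  -> R3 @ bar 2 tick 0 v(2, 3): C4 above G3
  -> R3 @ bar 2 tick 1 v(2, 3): C4 above G3
  -> R3 @ bar 2 tick 2 v(2, 3): C4 above G3
  -> R3 @ bar 2 tick 3 v(2, 3): C4 above G3
  -> R2 @ bar 3 tick 0 v(0, 3): C3/G3 P5 -> D3/D4 P8 similar
  -> R4 @ bar 3 tick 0 v(0, 2): D3/C4 m7 untreated
  -> R1 @ bar 4 tick 0 v(0, 3): D3/D4 P8 -> F3/F4 P8 similar
  -> R2 @ bar 4 tick 0 v(0, 1): D3/F3 m3 -> F3/C4 P5 similar
  -> R2 @ bar 4 tick 0 v(0, 2): D3/C4 m7 -> F3/F4 P8 similar
  -> R2 @ bar 4 tick 0 v(2, 3): C4/D4 M2 -> F4/F4 P1 similar
  -> R2 @ bar 5 tick 0 v(0, 1): F3/C4 P5 -> G3/G4 P8 similar
  -> R3 @ bar 5 tick 0 v(1, 2): G4 above D4
  -> R7 @ bar 5 tick 0 v(3,): F4->B4 leap 6st
  -> R3 @ bar 5 tick 1 v(1, 2): G4 above D4
  -> R3 @ bar 5 tick 2 v(1, 2): G4 above D4
  -> R3 @ bar 5 tick 3 v(1, 2): G4 above D4
  -> R3 @ bar 6 tick 0 v(2, 3): C5 above E4
  -> R7 @ bar 6 tick 0 v(2,): D4->C5 leap 10st
  -> R3 @ bar 6 tick 1 v(2, 3): C5 above E4
  -> R3 @ bar 6 tick 2 v(2, 3): C5 above E4
  -> R3 @ bar 6 tick 3 v(2, 3): C5 above E4
  -> R2 @ bar 7 tick 0 v(0, 2): A3/C5 m3 -> B2/B3 P8 similar
  -> R2 @ bar 7 tick 0 v(0, 3): A3/E4 P5 -> B2/B3 P8 similar
  -> R2 @ bar 7 tick 0 v(2, 3): C5/E4 m6 -> B3/B3 P1 similar
  -> R7 @ bar 7 tick 0 v(0,): A3->B2 leap 10st
  -> R7 @ bar 7 tick 0 v(1,): F4->G3 leap 10st
  -> R7 @ bar 7 tick 0 v(2,): C5->B3 leap 13st
  -> R8 @ bar 7 tick 0 v(0, 2): penult P8 not 3rd/6th
  -> R8 @ bar 7 tick 0 v(0, 3): penult P8 not 3rd/6th
  -> R1 @ bar 8 tick 0 v(2, 3): B3/B3 P1 -> E4/E4 P1 similar
  -> R2 @ bar 8 tick 0 v(0, 1): B2/G3 m6 -> C3/C4 P8 similar
  -> R6 @ bar 8 tick 3 v(0, 2): closes on M3
  -> R6 @ bar 8 tick 3 v(0, 3): closes on M3

(0, 0, R5, (0, 2))
(0, 0, R5, (0, 3))
(1, 0, R1, (0, 1))
(1, 0, R2, (0, 3))
(1, 0, R2, (1, 3))
(1, 0, R3, (2, 3))
(1, 1, R3, (2, 3))
(1, 2, R3, (2, 3))
(1, 3, R3, (2, 3))
(2, 0, R3, (2, 3))
(2, 1, R3, (2, 3))
(2, 2, R3, (2, 3))
(2, 3, R3, (2, 3))
(3, 0, R2, (0, 3))
(3, 0, R4, (0, 2))
(4, 0, R1, (0, 3))
(4, 0, R2, (0, 1))
(4, 0, R2, (0, 2))
(4, 0, R2, (2, 3))
(5, 0, R2, (0, 1))
(5, 0, R3, (1, 2))
(5, 0, R7, (3,))
(5, 1, R3, (1, 2))
(5, 2, R3, (1, 2))
(5, 3, R3, (1, 2))
(6, 0, R3, (2, 3))
(6, 0, R7, (2,))
(6, 1, R3, (2, 3))
(6, 2, R3, (2, 3))
(6, 3, R3, (2, 3))
(7, 0, R2, (0, 2))
(7, 0, R2, (0, 3))
(7, 0, R2, (2, 3))
(7, 0, R7, (0,))
(7, 0, R7, (1,))
(7, 0, R7, (2,))
(7, 0, R8, (0, 2))
(7, 0, R8, (0, 3))
(8, 0, R1, (2, 3))
(8, 0, R2, (0, 1))
(8, 3, R6, (0, 2))
(8, 3, R6, (0, 3))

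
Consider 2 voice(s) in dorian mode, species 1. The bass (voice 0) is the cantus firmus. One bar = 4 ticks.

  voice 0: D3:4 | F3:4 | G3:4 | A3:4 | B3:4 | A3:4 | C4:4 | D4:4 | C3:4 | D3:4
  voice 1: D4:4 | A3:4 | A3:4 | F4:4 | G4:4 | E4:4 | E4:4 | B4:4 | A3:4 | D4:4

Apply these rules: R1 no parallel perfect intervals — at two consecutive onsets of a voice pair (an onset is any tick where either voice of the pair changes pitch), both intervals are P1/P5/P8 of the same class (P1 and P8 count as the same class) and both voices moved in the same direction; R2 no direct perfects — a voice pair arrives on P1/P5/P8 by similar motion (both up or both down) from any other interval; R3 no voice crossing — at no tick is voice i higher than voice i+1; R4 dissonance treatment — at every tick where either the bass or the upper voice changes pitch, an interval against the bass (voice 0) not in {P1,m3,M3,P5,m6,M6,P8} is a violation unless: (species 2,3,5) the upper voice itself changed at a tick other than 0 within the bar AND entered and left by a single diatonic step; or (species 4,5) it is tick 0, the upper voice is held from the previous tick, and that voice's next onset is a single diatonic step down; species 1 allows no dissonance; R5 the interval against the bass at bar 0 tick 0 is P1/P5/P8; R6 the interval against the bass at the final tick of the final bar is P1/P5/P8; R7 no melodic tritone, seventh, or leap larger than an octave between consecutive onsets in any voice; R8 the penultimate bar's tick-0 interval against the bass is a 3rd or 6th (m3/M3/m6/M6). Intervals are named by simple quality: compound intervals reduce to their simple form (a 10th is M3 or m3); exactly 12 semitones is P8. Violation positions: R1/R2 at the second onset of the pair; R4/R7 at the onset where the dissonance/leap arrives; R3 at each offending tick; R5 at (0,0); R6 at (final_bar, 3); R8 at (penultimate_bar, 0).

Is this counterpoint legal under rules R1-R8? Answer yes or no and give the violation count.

No (5 violations)

bar 0: v0=D3 v1=D4 (P8)
bar 1: v0=F3 v1=A3 (M3)
bar 2: v0=G3 v1=A3 (M2)
bar 3: v0=A3 v1=F4 (m6)
bar 4: v0=B3 v1=G4 (m6)
bar 5: v0=A3 v1=E4 (P5)
bar 6: v0=C4 v1=E4 (M3)
bar 7: v0=D4 v1=B4 (M6)
bar 8: v0=C3 v1=A3 (M6)
bar 9: v0=D3 v1=D4 (P8)
  R4 @ bar2.0: G3/A3 M2 untreated
  R2 @ bar5.0: B3/G4 m6 -> A3/E4 P5 similar
  R7 @ bar8.0: D4->C3 leap 14st
  R7 @ bar8.0: B4->A3 leap 14st
  R2 @ bar9.0: C3/A3 M6 -> D3/D4 P8 similar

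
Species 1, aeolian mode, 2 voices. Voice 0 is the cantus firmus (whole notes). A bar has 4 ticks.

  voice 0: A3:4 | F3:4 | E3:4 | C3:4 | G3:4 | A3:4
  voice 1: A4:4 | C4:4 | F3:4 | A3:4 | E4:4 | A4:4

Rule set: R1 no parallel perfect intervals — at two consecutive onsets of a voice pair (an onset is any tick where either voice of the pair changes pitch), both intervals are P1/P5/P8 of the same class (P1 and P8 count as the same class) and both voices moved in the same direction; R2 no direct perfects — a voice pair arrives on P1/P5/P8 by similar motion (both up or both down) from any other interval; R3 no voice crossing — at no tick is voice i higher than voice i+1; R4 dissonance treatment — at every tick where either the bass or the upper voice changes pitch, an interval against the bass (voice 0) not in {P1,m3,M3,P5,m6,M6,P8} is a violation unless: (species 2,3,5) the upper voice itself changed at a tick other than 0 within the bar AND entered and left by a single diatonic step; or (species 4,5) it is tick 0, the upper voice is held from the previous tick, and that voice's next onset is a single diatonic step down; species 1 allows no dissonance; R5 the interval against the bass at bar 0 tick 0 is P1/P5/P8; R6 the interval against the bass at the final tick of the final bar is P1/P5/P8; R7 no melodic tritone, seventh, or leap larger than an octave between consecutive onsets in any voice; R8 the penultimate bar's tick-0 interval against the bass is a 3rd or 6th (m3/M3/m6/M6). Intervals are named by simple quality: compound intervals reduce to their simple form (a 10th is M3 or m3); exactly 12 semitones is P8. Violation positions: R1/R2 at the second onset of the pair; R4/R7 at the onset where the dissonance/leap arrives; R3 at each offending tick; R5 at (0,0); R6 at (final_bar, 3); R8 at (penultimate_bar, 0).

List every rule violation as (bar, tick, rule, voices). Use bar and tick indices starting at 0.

(1, 0, R2, (0, 1))
(2, 0, R4, (0, 1))
(5, 0, R2, (0, 1))

bar 0: v0=A3 v1=A4 downbeat P8
bar 1: v0=F3 v1=C4 downbeat P5
bar 2: v0=E3 v1=F3 downbeat m2
bar 3: v0=C3 v1=A3 downbeat M6
bar 4: v0=G3 v1=E4 downbeat M6
bar 5: v0=A3 v1=A4 downbeat P8
  -> R2 @ bar 1 tick 0 v(0, 1): A3/A4 P8 -> F3/C4 P5 similar
  -> R4 @ bar 2 tick 0 v(0, 1): E3/F3 m2 untreated
  -> R2 @ bar 5 tick 0 v(0, 1): G3/E4 M6 -> A3/A4 P8 similar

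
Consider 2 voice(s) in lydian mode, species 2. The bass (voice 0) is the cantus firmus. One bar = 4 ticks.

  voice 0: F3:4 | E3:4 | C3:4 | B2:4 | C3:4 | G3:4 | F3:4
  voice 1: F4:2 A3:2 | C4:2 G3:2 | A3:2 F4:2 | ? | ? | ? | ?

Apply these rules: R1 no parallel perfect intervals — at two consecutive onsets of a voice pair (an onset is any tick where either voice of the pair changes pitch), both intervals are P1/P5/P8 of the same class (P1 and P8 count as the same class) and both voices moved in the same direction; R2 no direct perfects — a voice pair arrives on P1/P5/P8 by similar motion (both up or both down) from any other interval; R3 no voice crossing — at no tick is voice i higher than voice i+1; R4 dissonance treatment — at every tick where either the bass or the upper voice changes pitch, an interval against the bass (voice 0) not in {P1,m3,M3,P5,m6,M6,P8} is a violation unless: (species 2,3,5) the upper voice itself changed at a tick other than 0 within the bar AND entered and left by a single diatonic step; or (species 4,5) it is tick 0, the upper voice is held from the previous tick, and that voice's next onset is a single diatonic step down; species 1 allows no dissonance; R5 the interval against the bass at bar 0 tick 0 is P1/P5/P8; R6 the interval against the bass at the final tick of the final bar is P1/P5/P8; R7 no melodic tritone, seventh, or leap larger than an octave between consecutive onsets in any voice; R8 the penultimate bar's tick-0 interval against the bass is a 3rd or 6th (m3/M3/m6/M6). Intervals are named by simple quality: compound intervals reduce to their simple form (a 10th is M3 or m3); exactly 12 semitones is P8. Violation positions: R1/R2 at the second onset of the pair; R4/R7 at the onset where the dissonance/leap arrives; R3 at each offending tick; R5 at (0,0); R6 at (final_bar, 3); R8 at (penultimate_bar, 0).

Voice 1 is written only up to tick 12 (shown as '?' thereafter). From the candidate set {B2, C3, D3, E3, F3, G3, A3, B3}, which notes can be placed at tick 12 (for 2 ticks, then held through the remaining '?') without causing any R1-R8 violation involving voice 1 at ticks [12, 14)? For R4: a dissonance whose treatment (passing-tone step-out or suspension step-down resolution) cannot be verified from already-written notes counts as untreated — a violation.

{}

B2: violates R2,R7
C3: violates R4,R7
D3: violates R7
E3: violates R4,R7
F3: violates R4
G3: violates R7
A3: violates R4
B3: violates R2,R7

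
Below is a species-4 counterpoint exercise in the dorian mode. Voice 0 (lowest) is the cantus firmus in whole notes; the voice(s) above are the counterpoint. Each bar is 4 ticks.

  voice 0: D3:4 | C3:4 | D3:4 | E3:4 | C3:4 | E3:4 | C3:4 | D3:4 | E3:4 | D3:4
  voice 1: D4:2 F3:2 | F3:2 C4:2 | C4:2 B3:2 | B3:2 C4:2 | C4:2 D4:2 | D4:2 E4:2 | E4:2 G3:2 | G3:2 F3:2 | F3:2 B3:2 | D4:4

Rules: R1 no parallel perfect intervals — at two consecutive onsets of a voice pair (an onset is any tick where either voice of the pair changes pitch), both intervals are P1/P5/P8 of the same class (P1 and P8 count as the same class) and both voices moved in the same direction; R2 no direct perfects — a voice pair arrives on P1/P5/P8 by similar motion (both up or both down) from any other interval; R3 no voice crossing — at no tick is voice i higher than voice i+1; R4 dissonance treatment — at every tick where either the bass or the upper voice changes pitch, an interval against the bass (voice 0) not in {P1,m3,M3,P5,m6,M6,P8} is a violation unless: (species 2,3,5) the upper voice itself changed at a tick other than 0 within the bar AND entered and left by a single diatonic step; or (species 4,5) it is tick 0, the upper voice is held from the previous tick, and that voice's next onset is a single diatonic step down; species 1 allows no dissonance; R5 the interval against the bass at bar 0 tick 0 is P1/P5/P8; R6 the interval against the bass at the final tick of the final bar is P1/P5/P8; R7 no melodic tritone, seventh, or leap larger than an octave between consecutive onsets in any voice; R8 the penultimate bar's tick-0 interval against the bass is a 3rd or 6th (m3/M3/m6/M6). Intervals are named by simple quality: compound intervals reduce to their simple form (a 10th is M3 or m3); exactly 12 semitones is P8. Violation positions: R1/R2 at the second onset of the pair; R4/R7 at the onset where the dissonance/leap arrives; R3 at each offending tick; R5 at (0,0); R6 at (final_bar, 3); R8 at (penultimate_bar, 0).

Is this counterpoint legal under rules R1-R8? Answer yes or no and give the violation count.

No (6 violations)

bar 0: v0=D3 v1=D4 (P8)
bar 1: v0=C3 v1=F3 (P4)
bar 2: v0=D3 v1=C4 (m7)
bar 3: v0=E3 v1=B3 (P5)
bar 4: v0=C3 v1=C4 (P8)
bar 5: v0=E3 v1=D4 (m7)
bar 6: v0=C3 v1=E4 (M3)
bar 7: v0=D3 v1=G3 (P4)
bar 8: v0=E3 v1=F3 (m2)
bar 9: v0=D3 v1=D4 (P8)
  R4 @ bar1.0: C3/F3 P4 untreated
  R4 @ bar4.2: C3/D4 M2 untreated
  R4 @ bar5.0: E3/D4 m7 untreated
  R4 @ bar8.0: E3/F3 m2 untreated
  R8 @ bar8.0: penult m2 not 3rd/6th
  R7 @ bar8.2: F3->B3 leap 6st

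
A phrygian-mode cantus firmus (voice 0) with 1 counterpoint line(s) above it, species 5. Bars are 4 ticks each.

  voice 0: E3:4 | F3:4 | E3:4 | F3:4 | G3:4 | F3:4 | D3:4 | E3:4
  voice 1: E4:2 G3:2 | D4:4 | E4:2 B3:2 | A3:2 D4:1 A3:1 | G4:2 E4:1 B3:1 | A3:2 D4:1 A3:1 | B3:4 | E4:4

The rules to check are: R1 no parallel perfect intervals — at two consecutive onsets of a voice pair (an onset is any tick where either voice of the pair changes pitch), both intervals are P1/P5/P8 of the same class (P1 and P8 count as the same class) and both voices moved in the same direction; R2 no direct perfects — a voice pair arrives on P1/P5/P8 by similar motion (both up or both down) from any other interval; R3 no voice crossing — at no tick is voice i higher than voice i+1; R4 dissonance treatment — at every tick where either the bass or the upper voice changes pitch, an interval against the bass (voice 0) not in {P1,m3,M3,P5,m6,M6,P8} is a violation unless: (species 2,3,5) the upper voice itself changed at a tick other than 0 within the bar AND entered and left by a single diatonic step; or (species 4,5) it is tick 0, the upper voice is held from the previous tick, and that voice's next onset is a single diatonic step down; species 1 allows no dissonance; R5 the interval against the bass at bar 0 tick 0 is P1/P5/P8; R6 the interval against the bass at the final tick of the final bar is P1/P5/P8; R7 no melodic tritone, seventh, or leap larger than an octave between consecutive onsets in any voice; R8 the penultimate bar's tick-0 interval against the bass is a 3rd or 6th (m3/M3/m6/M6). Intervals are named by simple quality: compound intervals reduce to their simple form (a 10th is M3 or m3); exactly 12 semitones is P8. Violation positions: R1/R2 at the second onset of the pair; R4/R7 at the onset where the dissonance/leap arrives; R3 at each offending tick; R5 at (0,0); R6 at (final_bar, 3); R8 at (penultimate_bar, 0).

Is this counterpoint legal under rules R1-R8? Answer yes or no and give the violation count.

bar 0: v0=E3 v1=E4 (P8)
bar 1: v0=F3 v1=D4 (M6)
bar 2: v0=E3 v1=E4 (P8)
bar 3: v0=F3 v1=A3 (M3)
bar 4: v0=G3 v1=G4 (P8)
bar 5: v0=F3 v1=A3 (M3)
bar 6: v0=D3 v1=B3 (M6)
bar 7: v0=E3 v1=E4 (P8)
  R2 @ bar4.0: F3/A3 M3 -> G3/G4 P8 similar
  R7 @ bar4.0: A3->G4 leap 10st
  R2 @ bar7.0: D3/B3 M6 -> E3/E4 P8 similar

No (3 violations)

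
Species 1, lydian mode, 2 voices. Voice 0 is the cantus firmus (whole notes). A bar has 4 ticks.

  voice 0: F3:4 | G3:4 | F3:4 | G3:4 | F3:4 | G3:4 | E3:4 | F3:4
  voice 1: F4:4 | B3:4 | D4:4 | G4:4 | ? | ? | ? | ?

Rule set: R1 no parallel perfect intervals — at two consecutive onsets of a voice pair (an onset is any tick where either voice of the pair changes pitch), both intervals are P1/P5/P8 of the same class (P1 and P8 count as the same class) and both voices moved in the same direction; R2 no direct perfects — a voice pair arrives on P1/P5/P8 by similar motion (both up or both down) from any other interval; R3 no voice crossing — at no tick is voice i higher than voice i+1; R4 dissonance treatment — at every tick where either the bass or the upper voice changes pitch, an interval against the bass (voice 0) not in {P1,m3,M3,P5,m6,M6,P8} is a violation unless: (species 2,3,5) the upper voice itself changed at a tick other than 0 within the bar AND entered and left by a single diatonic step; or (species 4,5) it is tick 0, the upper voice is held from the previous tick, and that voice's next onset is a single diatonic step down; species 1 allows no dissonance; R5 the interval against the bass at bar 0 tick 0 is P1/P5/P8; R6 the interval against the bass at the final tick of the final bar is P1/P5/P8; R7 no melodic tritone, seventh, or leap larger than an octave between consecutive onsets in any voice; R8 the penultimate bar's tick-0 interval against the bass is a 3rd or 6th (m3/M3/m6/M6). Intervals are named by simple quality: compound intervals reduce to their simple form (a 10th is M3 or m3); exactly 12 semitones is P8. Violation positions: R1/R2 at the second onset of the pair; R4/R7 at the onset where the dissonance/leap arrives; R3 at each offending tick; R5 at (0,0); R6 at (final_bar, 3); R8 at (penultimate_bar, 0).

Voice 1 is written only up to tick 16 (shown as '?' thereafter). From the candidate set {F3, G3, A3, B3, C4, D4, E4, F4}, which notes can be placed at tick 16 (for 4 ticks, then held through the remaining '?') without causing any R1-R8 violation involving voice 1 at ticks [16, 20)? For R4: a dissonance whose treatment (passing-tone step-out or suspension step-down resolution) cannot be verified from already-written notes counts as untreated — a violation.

{D4}

F3: violates R1,R7
G3: violates R4
A3: violates R7
B3: violates R4
C4: violates R2
D4: legal
E4: violates R4
F4: violates R1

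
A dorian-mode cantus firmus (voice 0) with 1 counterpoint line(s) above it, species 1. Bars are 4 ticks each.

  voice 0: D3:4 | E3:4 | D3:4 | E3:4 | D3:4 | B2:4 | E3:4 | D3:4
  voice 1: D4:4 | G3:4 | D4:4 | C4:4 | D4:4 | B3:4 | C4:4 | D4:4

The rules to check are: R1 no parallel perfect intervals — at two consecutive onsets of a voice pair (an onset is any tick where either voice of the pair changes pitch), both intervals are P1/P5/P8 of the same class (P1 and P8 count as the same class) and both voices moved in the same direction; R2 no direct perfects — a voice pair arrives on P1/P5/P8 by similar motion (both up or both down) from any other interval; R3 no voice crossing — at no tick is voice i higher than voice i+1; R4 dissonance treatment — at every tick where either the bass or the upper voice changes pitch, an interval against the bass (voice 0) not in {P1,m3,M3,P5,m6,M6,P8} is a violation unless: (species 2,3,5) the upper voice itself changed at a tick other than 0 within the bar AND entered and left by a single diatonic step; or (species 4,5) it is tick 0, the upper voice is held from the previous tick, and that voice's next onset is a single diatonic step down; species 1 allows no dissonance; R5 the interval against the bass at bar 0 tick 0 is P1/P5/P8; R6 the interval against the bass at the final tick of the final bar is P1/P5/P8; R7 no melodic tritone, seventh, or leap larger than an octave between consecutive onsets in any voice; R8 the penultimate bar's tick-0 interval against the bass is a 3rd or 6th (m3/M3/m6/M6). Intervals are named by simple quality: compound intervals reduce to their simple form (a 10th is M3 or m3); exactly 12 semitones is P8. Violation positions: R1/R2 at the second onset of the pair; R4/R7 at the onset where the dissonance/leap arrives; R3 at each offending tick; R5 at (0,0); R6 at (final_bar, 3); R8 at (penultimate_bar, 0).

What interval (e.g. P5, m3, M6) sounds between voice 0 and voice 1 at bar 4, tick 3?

voice 0=D3 voice 1=D4 -> P8

P8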